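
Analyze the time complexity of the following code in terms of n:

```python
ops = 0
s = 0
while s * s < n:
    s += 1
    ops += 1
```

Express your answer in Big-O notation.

Each loop level contributes: √n. Multiplying the contributions gives O(√n).

Answer: O(√n)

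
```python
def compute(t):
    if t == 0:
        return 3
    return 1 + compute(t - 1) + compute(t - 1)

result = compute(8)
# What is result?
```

compute(t) = 1 + 2·compute(t-1), compute(0)=3. Closed form: (3+1)·2^8 - 1 = 1023.

Answer: 1023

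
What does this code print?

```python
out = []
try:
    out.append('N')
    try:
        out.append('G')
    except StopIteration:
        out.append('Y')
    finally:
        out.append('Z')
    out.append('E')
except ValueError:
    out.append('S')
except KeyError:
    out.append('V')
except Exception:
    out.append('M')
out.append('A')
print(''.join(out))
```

Execution trace: 'N' (try body) → 'G' (inner try body, no exception) → 'Z' (inner finally) → 'E' (try body, no exception) → 'A' (after the try/except). Output: NGZEA

Answer: NGZEA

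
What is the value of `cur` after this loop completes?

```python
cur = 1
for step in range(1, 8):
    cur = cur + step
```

Start at 1, add 1 through 7
`cur` takes the values: 1 → 2 → 4 → 7 → 11 → 16 → 22 → 29

Answer: 29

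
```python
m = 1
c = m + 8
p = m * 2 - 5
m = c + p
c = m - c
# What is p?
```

Trace:
`m = 1` → m = 1
`c = m + 8` → c = 9
`p = m * 2 - 5` → p = -3
`m = c + p` → m = 6
`c = m - c` → c = -3
So p = -3

Answer: -3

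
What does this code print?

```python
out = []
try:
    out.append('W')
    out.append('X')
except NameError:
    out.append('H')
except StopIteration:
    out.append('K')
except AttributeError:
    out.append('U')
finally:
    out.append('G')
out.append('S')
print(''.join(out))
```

Execution trace: 'W' (try body) → 'X' (try body, no exception) → 'G' (finally) → 'S' (after the try/except). Output: WXGS

Answer: WXGS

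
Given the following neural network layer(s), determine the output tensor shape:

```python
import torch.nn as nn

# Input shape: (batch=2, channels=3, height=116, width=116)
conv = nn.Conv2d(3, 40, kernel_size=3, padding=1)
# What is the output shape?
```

Input: (2, 3, 116, 116) -> Output: (2, 40, 116, 116)

Answer: (2, 40, 116, 116)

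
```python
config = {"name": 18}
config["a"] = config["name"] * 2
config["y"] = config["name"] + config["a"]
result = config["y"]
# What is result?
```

Trace:
`config = {"name": 18}` → config = {'name': 18}
`config["a"] = config["name"] * 2` → config = {'name': 18, 'a': 36}
`config["y"] = config["name"] + config["a"]` → config = {'name': 18, 'a': 36, 'y': 54}
`result = config["y"]` → result = 54
So result = 54

Answer: 54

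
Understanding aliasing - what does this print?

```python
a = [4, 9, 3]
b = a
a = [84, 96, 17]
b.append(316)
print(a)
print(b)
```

Key concept: rebinding vs mutation: a is rebound to a new list, b still points at the original.
Step by step:
`a = [4, 9, 3]` → a = [4, 9, 3]
`b = a` → b = [4, 9, 3] (same object as a)
`a = [84, 96, 17]` → a = [84, 96, 17]
`b.append(316)` → b = [4, 9, 3, 316]
`print(a)` → prints [84, 96, 17]
`print(b)` → prints [4, 9, 3, 316]

Answer:
[84, 96, 17]
[4, 9, 3, 316]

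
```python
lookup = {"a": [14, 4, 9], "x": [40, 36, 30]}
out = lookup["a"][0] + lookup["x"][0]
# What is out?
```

Trace:
`lookup = {"a": [14, 4, 9], "x": [40, 36, 30]}` → lookup = {'a': [14, 4, 9], 'x': [40, 36, 30]}
`out = lookup["a"][0] + lookup["x"][0]` → out = 54
So out = 54

Answer: 54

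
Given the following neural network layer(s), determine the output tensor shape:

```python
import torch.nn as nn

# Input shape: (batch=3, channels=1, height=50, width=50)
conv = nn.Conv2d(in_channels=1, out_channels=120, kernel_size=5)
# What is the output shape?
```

Input: (3, 1, 50, 50) -> Output: (3, 120, 46, 46)

Answer: (3, 120, 46, 46)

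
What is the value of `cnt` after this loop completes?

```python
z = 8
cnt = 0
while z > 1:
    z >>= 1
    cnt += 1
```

Count right shifts until 1
`cnt` takes the values: 0 → 1 → 2 → 3

Answer: 3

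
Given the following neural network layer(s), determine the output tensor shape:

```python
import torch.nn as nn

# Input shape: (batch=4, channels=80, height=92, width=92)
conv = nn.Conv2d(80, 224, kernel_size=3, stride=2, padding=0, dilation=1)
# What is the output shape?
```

Input: (4, 80, 92, 92) -> Output: (4, 224, 45, 45)

Answer: (4, 224, 45, 45)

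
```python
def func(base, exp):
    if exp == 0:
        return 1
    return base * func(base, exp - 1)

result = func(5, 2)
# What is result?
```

func(5, 2) = 5 * 5 = 25

Answer: 25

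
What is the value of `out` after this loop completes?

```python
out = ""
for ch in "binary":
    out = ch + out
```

Reverse 'binary'
`out` takes the values: "" → "b" → "ib" → "nib" → "anib" → "ranib" → "yranib"

Answer: "yranib"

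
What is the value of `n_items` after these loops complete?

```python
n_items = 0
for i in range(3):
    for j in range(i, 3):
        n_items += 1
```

Upper triangle: 3 + 2 + ... + 1
`n_items` takes the values: 0 → 1 → 2 → 3 → 4 → 5 → 6

Answer: 6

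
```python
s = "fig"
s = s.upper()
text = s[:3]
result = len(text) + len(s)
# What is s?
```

Trace:
`s = "fig"` → s = 'fig'
`s = s.upper()` → s = 'FIG'
`text = s[:3]` → text = 'FIG'
`result = len(text) + len(s)` → result = 6
So s = 'FIG'

Answer: 'FIG'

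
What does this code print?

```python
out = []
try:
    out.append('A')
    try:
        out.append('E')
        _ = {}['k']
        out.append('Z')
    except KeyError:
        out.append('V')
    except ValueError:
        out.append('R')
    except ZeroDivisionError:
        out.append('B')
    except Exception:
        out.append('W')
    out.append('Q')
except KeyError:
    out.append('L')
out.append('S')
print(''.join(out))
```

Execution trace: 'A' (try body) → 'E' (inner try body) → 'V' (inner except KeyError) → 'Q' (try body, no exception) → 'S' (after the try/except). Output: AEVQS

Answer: AEVQS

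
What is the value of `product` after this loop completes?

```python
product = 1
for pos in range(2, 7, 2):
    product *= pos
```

Product of even numbers 2 to 6
`product` takes the values: 1 → 2 → 8 → 48

Answer: 48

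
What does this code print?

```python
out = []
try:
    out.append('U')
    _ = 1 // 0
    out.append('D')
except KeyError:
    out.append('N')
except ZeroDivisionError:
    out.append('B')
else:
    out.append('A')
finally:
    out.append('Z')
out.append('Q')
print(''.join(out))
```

Execution trace: 'U' (try body) → 'B' (except ZeroDivisionError) → 'Z' (finally) → 'Q' (after the try/except). Output: UBZQ

Answer: UBZQ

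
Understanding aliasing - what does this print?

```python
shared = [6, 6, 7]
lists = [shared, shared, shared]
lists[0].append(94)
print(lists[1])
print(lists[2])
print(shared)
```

Key concept: list of same reference.
Step by step:
`shared = [6, 6, 7]` → shared = [6, 6, 7]
`lists = [shared, shared, shared]` → lists = [[6, 6, 7], [6, 6, 7], [6, 6, 7]]
`lists[0].append(94)` → shared = [6, 6, 7, 94]; lists = [[6, 6, 7, 94], [6, 6, 7, 94], [6, 6, 7, 94]]
`print(lists[1])` → prints [6, 6, 7, 94]
`print(lists[2])` → prints [6, 6, 7, 94]
`print(shared)` → prints [6, 6, 7, 94]

Answer:
[6, 6, 7, 94]
[6, 6, 7, 94]
[6, 6, 7, 94]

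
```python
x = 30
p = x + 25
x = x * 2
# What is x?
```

Trace:
`x = 30` → x = 30
`p = x + 25` → p = 55
`x = x * 2` → x = 60
So x = 60

Answer: 60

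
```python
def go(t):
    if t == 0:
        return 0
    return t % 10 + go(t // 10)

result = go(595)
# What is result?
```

Sum of digits of 595: 5 + 9 + 5 = 19

Answer: 19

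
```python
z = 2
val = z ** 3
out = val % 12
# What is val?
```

Trace:
`z = 2` → z = 2
`val = z ** 3` → val = 8
`out = val % 12` → out = 8
So val = 8

Answer: 8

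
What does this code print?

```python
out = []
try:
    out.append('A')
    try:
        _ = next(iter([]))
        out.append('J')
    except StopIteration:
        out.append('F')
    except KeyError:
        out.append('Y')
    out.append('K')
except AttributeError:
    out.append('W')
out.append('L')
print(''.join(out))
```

Execution trace: 'A' (try body) → 'F' (inner except StopIteration) → 'K' (try body, no exception) → 'L' (after the try/except). Output: AFKL

Answer: AFKL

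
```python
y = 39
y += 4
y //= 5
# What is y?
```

Trace:
`y = 39` → y = 39
`y += 4` → y = 43
`y //= 5` → y = 8
So y = 8

Answer: 8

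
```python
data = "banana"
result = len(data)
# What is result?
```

Trace:
`data = "banana"` → data = 'banana'
`result = len(data)` → result = 6
So result = 6

Answer: 6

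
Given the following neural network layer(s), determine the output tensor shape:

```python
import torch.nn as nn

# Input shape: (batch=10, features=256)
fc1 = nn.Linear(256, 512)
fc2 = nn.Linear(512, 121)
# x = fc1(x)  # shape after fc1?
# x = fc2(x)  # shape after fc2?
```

Input: (10, 256) -> after fc1: (10, 512) -> Output: (10, 121)

Answer: (10, 121)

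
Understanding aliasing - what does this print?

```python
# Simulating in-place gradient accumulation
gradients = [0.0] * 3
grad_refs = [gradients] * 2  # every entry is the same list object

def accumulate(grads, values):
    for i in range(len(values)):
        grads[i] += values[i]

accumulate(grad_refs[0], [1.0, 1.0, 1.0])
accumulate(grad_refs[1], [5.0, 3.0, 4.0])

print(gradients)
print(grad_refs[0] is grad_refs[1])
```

Key concept: gradient accumulation aliasing.
Step by step:
`gradients = [0.0] * 3` → gradients = [0.0, 0.0, 0.0]
`grad_refs = [gradients] * 2` → grad_refs = [[0.0, 0.0, 0.0], [0.0, 0.0, 0.0]]
`accumulate(grad_refs[0], [1.0, 1.0, 1.0])` → gradients = [1.0, 1.0, 1.0]; grad_refs = [[1.0, 1.0, 1.0], [1.0, 1.0, 1.0]]
`accumulate(grad_refs[1], [5.0, 3.0, 4.0])` → gradients = [6.0, 4.0, 5.0]; grad_refs = [[6.0, 4.0, 5.0], [6.0, 4.0, 5.0]]
`print(gradients)` → prints [6.0, 4.0, 5.0]
`print(grad_refs[0] is grad_refs[1])` → prints True

Answer:
[6.0, 4.0, 5.0]
True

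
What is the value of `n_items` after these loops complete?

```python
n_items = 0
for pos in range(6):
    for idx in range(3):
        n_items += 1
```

6 * 3 = 18
`n_items` takes the values: 0 → 1 → 2 → 3 → 4 → 5 → 6 → 7 → 8 → 9 → 10 → 11 → 12 → 13 → 14 → 15 → 16 → 17 → 18

Answer: 18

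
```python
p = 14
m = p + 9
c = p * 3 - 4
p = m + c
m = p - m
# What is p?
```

Trace:
`p = 14` → p = 14
`m = p + 9` → m = 23
`c = p * 3 - 4` → c = 38
`p = m + c` → p = 61
`m = p - m` → m = 38
So p = 61

Answer: 61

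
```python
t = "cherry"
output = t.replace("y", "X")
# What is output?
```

Trace:
`t = "cherry"` → t = 'cherry'
`output = t.replace("y", "X")` → output = 'cherrX'
So output = 'cherrX'

Answer: 'cherrX'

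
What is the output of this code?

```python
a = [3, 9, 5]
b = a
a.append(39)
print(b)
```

Key concept: basic list aliasing.
Step by step:
`a = [3, 9, 5]` → a = [3, 9, 5]
`b = a` → b = [3, 9, 5] (same object as a)
`a.append(39)` → a = [3, 9, 5, 39] (same object as b); b = [3, 9, 5, 39] (same object as a)
`print(b)` → prints [3, 9, 5, 39]

Answer: [3, 9, 5, 39]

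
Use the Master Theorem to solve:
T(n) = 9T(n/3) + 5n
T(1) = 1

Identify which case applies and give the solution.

a=9, b=3, f(n)=5n. log_3(9) = 2. Since c=1 < 2, Case 1 applies: T(n) = Θ(n^log_b(a)) = O(n^2).

Answer: O(n^2) - Case 1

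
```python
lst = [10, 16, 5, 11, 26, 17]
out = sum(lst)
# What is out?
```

Trace:
`lst = [10, 16, 5, 11, 26, 17]` → lst = [10, 16, 5, 11, 26, 17]
`out = sum(lst)` → out = 85
So out = 85

Answer: 85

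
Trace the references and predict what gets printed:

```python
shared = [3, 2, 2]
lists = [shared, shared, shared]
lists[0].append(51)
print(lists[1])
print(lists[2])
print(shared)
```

Key concept: list of same reference.
Step by step:
`shared = [3, 2, 2]` → shared = [3, 2, 2]
`lists = [shared, shared, shared]` → lists = [[3, 2, 2], [3, 2, 2], [3, 2, 2]]
`lists[0].append(51)` → shared = [3, 2, 2, 51]; lists = [[3, 2, 2, 51], [3, 2, 2, 51], [3, 2, 2, 51]]
`print(lists[1])` → prints [3, 2, 2, 51]
`print(lists[2])` → prints [3, 2, 2, 51]
`print(shared)` → prints [3, 2, 2, 51]

Answer:
[3, 2, 2, 51]
[3, 2, 2, 51]
[3, 2, 2, 51]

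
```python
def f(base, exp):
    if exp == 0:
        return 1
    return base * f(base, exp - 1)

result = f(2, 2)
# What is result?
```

f(2, 2) = 2 * 2 = 4

Answer: 4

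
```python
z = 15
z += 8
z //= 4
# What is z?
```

Trace:
`z = 15` → z = 15
`z += 8` → z = 23
`z //= 4` → z = 5
So z = 5

Answer: 5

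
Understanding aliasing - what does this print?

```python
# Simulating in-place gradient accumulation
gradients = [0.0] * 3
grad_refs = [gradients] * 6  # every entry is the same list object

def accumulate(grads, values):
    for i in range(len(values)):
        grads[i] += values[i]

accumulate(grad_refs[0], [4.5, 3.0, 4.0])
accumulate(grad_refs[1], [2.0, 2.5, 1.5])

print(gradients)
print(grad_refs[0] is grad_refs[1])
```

Key concept: gradient accumulation aliasing.
Step by step:
`gradients = [0.0] * 3` → gradients = [0.0, 0.0, 0.0]
`grad_refs = [gradients] * 6` → grad_refs = [[0.0, 0.0, 0.0], [0.0, 0.0, 0.0], [0.0, 0.0, 0.0], [0.0, 0.0, 0.0], [0.0, 0.0, 0.0], [0.0, 0.0, 0.0]]
`accumulate(grad_refs[0], [4.5, 3.0, 4.0])` → gradients = [4.5, 3.0, 4.0]; grad_refs = [[4.5, 3.0, 4.0], [4.5, 3.0, 4.0], [4.5, 3.0, 4.0], [4.5, 3.0, 4.0], [4.5, 3.0, 4.0], [4.5, 3.0, 4.0]]
`accumulate(grad_refs[1], [2.0, 2.5, 1.5])` → gradients = [6.5, 5.5, 5.5]; grad_refs = [[6.5, 5.5, 5.5], [6.5, 5.5, 5.5], [6.5, 5.5, 5.5], [6.5, 5.5, 5.5], [6.5, 5.5, 5.5], [6.5, 5.5, 5.5]]
`print(gradients)` → prints [6.5, 5.5, 5.5]
`print(grad_refs[0] is grad_refs[1])` → prints True

Answer:
[6.5, 5.5, 5.5]
True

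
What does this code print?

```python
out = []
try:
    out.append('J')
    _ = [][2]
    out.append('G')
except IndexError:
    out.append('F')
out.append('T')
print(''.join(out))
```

Execution trace: 'J' (try body) → 'F' (except IndexError) → 'T' (after the try/except). Output: JFT

Answer: JFT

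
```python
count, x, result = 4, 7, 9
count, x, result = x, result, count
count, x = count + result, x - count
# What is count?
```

Trace:
`count, x, result = 4, 7, 9` → count = 4; x = 7; result = 9
`count, x, result = x, result, count` → count = 7; x = 9; result = 4
`count, x = count + result, x - count` → count = 11; x = 2
So count = 11

Answer: 11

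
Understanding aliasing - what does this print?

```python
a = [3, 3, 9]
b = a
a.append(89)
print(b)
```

Key concept: basic list aliasing.
Step by step:
`a = [3, 3, 9]` → a = [3, 3, 9]
`b = a` → b = [3, 3, 9] (same object as a)
`a.append(89)` → a = [3, 3, 9, 89] (same object as b); b = [3, 3, 9, 89] (same object as a)
`print(b)` → prints [3, 3, 9, 89]

Answer: [3, 3, 9, 89]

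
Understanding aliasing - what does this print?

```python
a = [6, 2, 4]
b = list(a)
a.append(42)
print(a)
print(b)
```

Key concept: list() constructor creates copy.
Step by step:
`a = [6, 2, 4]` → a = [6, 2, 4]
`b = list(a)` → b = [6, 2, 4]
`a.append(42)` → a = [6, 2, 4, 42]
`print(a)` → prints [6, 2, 4, 42]
`print(b)` → prints [6, 2, 4]

Answer:
[6, 2, 4, 42]
[6, 2, 4]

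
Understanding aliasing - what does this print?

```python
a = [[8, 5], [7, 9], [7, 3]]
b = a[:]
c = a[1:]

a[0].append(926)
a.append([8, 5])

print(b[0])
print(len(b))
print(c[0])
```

Key concept: slice with nested mutation.
Step by step:
`a = [[8, 5], [7, 9], [7, 3]]` → a = [[8, 5], [7, 9], [7, 3]]
`b = a[:]` → b = [[8, 5], [7, 9], [7, 3]]
`c = a[1:]` → c = [[7, 9], [7, 3]]
`a[0].append(926)` → a = [[8, 5, 926], [7, 9], [7, 3]]; b = [[8, 5, 926], [7, 9], [7, 3]]
`a.append([8, 5])` → a = [[8, 5, 926], [7, 9], [7, 3], [8, 5]]
`print(b[0])` → prints [8, 5, 926]
`print(len(b))` → prints 3
`print(c[0])` → prints [7, 9]

Answer:
[8, 5, 926]
3
[7, 9]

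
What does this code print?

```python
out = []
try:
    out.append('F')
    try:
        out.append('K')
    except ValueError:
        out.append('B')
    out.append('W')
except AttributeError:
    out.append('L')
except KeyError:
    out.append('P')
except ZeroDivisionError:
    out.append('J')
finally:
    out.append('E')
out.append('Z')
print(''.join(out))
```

Execution trace: 'F' (try body) → 'K' (inner try body, no exception) → 'W' (try body, no exception) → 'E' (finally) → 'Z' (after the try/except). Output: FKWEZ

Answer: FKWEZ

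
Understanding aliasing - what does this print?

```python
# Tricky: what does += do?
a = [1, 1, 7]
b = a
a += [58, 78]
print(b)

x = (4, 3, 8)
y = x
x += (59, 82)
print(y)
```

Key concept: += behavior differs for mutable vs immutable.
Step by step:
`a = [1, 1, 7]` → a = [1, 1, 7]
`b = a` → b = [1, 1, 7] (same object as a)
`a += [58, 78]` → a = [1, 1, 7, 58, 78] (same object as b); b = [1, 1, 7, 58, 78] (same object as a)
`print(b)` → prints [1, 1, 7, 58, 78]
`x = (4, 3, 8)` → x = (4, 3, 8)
`y = x` → y = (4, 3, 8)
`x += (59, 82)` → x = (4, 3, 8, 59, 82)
`print(y)` → prints (4, 3, 8)

Answer:
[1, 1, 7, 58, 78]
(4, 3, 8)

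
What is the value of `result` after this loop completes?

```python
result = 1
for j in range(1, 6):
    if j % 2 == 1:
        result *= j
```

Product of odd numbers 1 to 5
`result` takes the values: 1 → 3 → 15

Answer: 15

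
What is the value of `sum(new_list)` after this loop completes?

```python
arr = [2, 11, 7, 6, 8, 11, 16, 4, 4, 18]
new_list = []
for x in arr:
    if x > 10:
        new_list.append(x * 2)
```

Sum of doubled values > 10
`new_list` takes the values: [] → [22] → [22, 22] → [22, 22, 32] → [22, 22, 32, 36]
So `sum(new_list)` = 112

Answer: 112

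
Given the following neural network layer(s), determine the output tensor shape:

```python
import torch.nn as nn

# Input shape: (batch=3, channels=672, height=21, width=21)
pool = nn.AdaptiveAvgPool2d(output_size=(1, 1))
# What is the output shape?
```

Input: (3, 672, 21, 21) -> Output: (3, 672, 1, 1)

Answer: (3, 672, 1, 1)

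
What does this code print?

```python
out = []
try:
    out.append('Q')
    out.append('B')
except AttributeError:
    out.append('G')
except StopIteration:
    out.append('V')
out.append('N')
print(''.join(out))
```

Execution trace: 'Q' (try body) → 'B' (try body, no exception) → 'N' (after the try/except). Output: QBN

Answer: QBN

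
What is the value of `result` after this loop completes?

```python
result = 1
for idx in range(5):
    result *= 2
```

2^5 = 32
`result` takes the values: 1 → 2 → 4 → 8 → 16 → 32

Answer: 32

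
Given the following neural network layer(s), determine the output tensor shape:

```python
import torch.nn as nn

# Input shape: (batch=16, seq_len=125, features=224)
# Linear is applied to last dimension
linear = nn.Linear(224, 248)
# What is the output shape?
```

Input: (16, 125, 224) -> Output: (16, 125, 248)

Answer: (16, 125, 248)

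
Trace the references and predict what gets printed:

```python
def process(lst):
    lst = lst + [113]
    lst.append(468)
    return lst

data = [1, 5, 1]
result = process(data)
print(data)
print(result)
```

Key concept: rebinding parameter vs mutation.
Step by step:
`data = [1, 5, 1]` → data = [1, 5, 1]
`result = process(data)` → result = [1, 5, 1, 113, 468]
`print(data)` → prints [1, 5, 1]
`print(result)` → prints [1, 5, 1, 113, 468]

Answer:
[1, 5, 1]
[1, 5, 1, 113, 468]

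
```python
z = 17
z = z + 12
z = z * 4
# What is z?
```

Trace:
`z = 17` → z = 17
`z = z + 12` → z = 29
`z = z * 4` → z = 116
So z = 116

Answer: 116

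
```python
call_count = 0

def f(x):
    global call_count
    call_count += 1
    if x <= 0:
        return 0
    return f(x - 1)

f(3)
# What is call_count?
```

Linear recursion stepping by 1: 4 calls from x=3 down to ≤0.

Answer: 4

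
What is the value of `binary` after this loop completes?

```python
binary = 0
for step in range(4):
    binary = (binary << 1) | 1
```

Build 4 consecutive 1-bits: 0b1111
`binary` takes the values: 0 → 1 → 3 → 7 → 15

Answer: 15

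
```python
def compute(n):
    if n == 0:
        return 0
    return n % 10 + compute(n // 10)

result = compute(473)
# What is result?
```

Sum of digits of 473: 3 + 7 + 4 = 14

Answer: 14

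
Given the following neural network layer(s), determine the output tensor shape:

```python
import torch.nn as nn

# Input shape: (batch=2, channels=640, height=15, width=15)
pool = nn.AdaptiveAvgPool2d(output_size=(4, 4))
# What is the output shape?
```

Input: (2, 640, 15, 15) -> Output: (2, 640, 4, 4)

Answer: (2, 640, 4, 4)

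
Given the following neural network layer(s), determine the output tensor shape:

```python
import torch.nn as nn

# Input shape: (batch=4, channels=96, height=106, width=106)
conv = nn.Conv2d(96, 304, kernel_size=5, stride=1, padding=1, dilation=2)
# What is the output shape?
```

Input: (4, 96, 106, 106) -> Output: (4, 304, 100, 100)

Answer: (4, 304, 100, 100)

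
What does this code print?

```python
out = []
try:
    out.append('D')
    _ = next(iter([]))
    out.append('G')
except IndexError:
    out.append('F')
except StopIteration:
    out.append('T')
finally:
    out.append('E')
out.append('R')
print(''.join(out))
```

Execution trace: 'D' (try body) → 'T' (except StopIteration) → 'E' (finally) → 'R' (after the try/except). Output: DTER

Answer: DTER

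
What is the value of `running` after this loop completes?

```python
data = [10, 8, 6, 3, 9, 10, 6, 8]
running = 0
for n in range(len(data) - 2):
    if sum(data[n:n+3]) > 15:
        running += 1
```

Count windows with sum > 15
`running` takes the values: 0 → 1 → 2 → 3 → 4 → 5 → 6

Answer: 6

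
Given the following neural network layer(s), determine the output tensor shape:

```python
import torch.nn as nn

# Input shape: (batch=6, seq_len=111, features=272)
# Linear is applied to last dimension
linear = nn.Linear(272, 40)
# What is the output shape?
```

Input: (6, 111, 272) -> Output: (6, 111, 40)

Answer: (6, 111, 40)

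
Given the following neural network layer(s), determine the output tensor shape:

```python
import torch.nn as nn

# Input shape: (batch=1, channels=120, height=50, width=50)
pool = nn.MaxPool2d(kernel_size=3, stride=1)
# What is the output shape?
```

Input: (1, 120, 50, 50) -> Output: (1, 120, 48, 48)

Answer: (1, 120, 48, 48)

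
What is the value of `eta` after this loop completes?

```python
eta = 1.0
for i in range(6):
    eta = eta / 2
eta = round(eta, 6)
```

Halving LR 6 times: 1 / 2^6
`eta` takes the values: 1.0 → 0.5 → 0.25 → 0.125 → 0.0625 → 0.03125 → 0.015625

Answer: 0.015625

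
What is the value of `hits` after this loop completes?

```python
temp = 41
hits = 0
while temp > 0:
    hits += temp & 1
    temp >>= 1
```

Count set bits in 41 (binary: 0b101001)
`hits` takes the values: 0 → 1 → 2 → 3

Answer: 3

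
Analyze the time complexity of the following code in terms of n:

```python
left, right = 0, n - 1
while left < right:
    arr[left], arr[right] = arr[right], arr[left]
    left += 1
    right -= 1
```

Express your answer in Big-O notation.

This is In-place array reversal. Time complexity: O(n).

Answer: O(n)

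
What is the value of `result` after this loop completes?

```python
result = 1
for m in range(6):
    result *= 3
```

3^6 = 729
`result` takes the values: 1 → 3 → 9 → 27 → 81 → 243 → 729

Answer: 729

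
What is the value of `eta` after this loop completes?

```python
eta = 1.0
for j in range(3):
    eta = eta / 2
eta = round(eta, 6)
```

Halving LR 3 times: 1 / 2^3
`eta` takes the values: 1.0 → 0.5 → 0.25 → 0.125

Answer: 0.125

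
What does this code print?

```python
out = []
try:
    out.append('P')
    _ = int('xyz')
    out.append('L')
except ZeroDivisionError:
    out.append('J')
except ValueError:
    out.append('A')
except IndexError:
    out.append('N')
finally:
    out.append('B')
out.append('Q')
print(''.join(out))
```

Execution trace: 'P' (try body) → 'A' (except ValueError) → 'B' (finally) → 'Q' (after the try/except). Output: PABQ

Answer: PABQ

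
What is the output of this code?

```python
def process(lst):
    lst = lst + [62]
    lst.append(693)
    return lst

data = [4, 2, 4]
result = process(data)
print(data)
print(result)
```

Key concept: rebinding parameter vs mutation.
Step by step:
`data = [4, 2, 4]` → data = [4, 2, 4]
`result = process(data)` → result = [4, 2, 4, 62, 693]
`print(data)` → prints [4, 2, 4]
`print(result)` → prints [4, 2, 4, 62, 693]

Answer:
[4, 2, 4]
[4, 2, 4, 62, 693]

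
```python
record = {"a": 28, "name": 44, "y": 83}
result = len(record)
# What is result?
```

Trace:
`record = {"a": 28, "name": 44, "y": 83}` → record = {'a': 28, 'name': 44, 'y': 83}
`result = len(record)` → result = 3
So result = 3

Answer: 3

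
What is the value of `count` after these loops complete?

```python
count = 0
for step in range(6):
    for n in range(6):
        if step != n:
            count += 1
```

6² - 6 (exclude diagonal)
`count` takes the values: 0 → 1 → 2 → 3 → 4 → 5 → 6 → 7 → 8 → 9 → 10 → 11 → 12 → 13 → 14 → 15 → 16 → 17 → 18 → 19 → 20 → 21 → 22 → 23 → 24 → 25 → 26 → 27 → 28 → 29 → 30

Answer: 30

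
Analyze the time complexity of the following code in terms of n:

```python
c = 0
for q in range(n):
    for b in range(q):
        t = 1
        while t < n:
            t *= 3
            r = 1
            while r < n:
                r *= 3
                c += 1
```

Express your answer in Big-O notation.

Each loop level contributes: n × n × log n × log n. Multiplying the contributions gives O(n^2 log² n).

Answer: O(n^2 log² n)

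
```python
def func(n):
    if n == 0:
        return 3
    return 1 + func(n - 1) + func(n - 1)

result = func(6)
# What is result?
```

func(n) = 1 + 2·func(n-1), func(0)=3. Closed form: (3+1)·2^6 - 1 = 255.

Answer: 255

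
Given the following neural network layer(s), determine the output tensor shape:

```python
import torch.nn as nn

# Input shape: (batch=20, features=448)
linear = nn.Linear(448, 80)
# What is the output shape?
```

Input: (20, 448) -> Output: (20, 80)

Answer: (20, 80)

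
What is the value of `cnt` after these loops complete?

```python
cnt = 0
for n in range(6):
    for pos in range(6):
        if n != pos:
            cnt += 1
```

6² - 6 (exclude diagonal)
`cnt` takes the values: 0 → 1 → 2 → 3 → 4 → 5 → 6 → 7 → 8 → 9 → 10 → 11 → 12 → 13 → 14 → 15 → 16 → 17 → 18 → 19 → 20 → 21 → 22 → 23 → 24 → 25 → 26 → 27 → 28 → 29 → 30

Answer: 30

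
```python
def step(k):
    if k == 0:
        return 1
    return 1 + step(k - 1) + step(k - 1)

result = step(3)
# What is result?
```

step(k) = 1 + 2·step(k-1), step(0)=1. Closed form: (1+1)·2^3 - 1 = 15.

Answer: 15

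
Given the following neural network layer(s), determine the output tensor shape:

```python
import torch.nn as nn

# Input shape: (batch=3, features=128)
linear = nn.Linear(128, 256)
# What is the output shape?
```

Input: (3, 128) -> Output: (3, 256)

Answer: (3, 256)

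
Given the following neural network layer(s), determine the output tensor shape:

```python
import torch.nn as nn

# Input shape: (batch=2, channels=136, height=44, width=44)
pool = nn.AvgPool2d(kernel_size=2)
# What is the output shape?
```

Input: (2, 136, 44, 44) -> Output: (2, 136, 22, 22)

Answer: (2, 136, 22, 22)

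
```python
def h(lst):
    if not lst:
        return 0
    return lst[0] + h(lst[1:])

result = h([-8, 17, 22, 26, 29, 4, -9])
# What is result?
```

(-8) + 17 + 22 + 26 + 29 + 4 + (-9) + 0 = 81

Answer: 81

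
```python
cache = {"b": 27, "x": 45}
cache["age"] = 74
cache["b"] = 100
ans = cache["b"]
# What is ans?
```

Trace:
`cache = {"b": 27, "x": 45}` → cache = {'b': 27, 'x': 45}
`cache["age"] = 74` → cache = {'b': 27, 'x': 45, 'age': 74}
`cache["b"] = 100` → cache = {'b': 100, 'x': 45, 'age': 74}
`ans = cache["b"]` → ans = 100
So ans = 100

Answer: 100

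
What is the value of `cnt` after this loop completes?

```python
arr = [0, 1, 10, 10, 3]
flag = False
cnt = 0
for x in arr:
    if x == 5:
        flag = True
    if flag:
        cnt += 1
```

Count elements after first 5 in [0, 1, 10, 10, 3]
`cnt` takes the values: 0

Answer: 0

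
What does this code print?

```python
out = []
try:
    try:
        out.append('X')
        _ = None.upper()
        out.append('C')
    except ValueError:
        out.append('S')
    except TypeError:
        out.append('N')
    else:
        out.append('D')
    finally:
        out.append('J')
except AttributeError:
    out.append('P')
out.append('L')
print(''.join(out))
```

Execution trace: 'X' (try body) → 'J' (finally) → 'P' (outer except AttributeError) → 'L' (after the try/except). Output: XJPL

Answer: XJPL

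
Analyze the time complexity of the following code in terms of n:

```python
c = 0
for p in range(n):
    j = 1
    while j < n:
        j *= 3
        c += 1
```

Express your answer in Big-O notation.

Each loop level contributes: n × log n. Multiplying the contributions gives O(n log n).

Answer: O(n log n)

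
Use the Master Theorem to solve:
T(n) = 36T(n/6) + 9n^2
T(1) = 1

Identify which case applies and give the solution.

a=36, b=6, f(n)=9n^2. log_6(36) = 2. Since c=2 = 2, Case 2 applies: T(n) = Θ(n^log_b(a) · log n) = O(n^2 log n).

Answer: O(n^2 log n) - Case 2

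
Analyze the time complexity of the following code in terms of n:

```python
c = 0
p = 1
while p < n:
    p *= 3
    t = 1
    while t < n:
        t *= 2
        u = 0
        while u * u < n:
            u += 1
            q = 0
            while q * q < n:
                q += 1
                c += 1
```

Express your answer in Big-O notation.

Each loop level contributes: log n × log n × √n × √n. Multiplying the contributions gives O(n log² n).

Answer: O(n log² n)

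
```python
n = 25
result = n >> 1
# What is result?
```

Trace:
`n = 25` → n = 25
`result = n >> 1` → result = 12
So result = 12

Answer: 12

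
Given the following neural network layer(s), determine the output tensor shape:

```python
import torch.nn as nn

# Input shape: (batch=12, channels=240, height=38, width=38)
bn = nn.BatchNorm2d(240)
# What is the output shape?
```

Input: (12, 240, 38, 38) -> Output: (12, 240, 38, 38)

Answer: (12, 240, 38, 38)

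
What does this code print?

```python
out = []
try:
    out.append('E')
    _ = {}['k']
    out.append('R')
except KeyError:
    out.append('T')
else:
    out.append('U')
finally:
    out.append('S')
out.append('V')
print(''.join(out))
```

Execution trace: 'E' (try body) → 'T' (except KeyError) → 'S' (finally) → 'V' (after the try/except). Output: ETSV

Answer: ETSV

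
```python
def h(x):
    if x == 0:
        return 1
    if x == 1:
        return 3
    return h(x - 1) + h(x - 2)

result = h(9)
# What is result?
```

Build up from base cases: h(0)=1, h(1)=3, h(2)=4, h(3)=7, h(4)=11, h(5)=18, h(6)=29, ..., h(9)=123

Answer: 123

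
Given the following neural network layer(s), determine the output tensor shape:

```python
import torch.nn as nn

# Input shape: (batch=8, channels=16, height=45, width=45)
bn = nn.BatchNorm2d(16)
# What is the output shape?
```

Input: (8, 16, 45, 45) -> Output: (8, 16, 45, 45)

Answer: (8, 16, 45, 45)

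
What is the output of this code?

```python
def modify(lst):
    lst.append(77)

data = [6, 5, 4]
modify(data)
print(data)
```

Key concept: function modifies passed list.
Step by step:
`data = [6, 5, 4]` → data = [6, 5, 4]
`modify(data)` → data = [6, 5, 4, 77]
`print(data)` → prints [6, 5, 4, 77]

Answer: [6, 5, 4, 77]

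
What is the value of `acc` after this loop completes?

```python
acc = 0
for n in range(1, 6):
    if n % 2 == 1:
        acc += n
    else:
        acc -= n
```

Add odd, subtract even
`acc` takes the values: 0 → 1 → -1 → 2 → -2 → 3

Answer: 3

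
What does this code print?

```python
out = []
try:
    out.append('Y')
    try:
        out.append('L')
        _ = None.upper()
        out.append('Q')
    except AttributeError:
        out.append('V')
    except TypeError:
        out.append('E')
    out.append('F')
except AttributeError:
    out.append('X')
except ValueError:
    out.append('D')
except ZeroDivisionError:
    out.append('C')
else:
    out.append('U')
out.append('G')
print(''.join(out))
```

Execution trace: 'Y' (try body) → 'L' (inner try body) → 'V' (inner except AttributeError) → 'F' (try body, no exception) → 'U' (else) → 'G' (after the try/except). Output: YLVFUG

Answer: YLVFUG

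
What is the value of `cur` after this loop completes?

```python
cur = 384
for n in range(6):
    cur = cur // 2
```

Halve 6 times: 384 // 2^6 = 6
`cur` takes the values: 384 → 192 → 96 → 48 → 24 → 12 → 6

Answer: 6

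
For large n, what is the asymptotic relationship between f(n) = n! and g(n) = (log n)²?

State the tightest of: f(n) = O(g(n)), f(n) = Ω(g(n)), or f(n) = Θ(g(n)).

n! vs (log n)²: f(n) = Ω(g(n)) but not O(g(n)) — n! grows strictly faster than (log n)².

Answer: f(n) = Ω(g(n)) but not O(g(n)) — n! grows strictly faster than (log n)².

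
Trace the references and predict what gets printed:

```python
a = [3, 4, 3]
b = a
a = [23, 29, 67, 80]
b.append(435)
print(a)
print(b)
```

Key concept: rebinding vs mutation: a is rebound to a new list, b still points at the original.
Step by step:
`a = [3, 4, 3]` → a = [3, 4, 3]
`b = a` → b = [3, 4, 3] (same object as a)
`a = [23, 29, 67, 80]` → a = [23, 29, 67, 80]
`b.append(435)` → b = [3, 4, 3, 435]
`print(a)` → prints [23, 29, 67, 80]
`print(b)` → prints [3, 4, 3, 435]

Answer:
[23, 29, 67, 80]
[3, 4, 3, 435]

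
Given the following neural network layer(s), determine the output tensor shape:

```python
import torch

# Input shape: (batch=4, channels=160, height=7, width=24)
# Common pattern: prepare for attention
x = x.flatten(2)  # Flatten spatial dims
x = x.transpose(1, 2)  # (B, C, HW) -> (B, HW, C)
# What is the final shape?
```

Input: (4, 160, 7, 24) -> after flatten(2): (4, 160, 168) -> Output: (4, 168, 160)

Answer: (4, 168, 160)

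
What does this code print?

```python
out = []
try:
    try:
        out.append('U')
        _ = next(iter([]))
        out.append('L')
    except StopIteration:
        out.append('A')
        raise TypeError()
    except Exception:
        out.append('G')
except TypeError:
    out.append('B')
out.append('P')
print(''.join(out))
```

Execution trace: 'U' (inner try body) → 'A' (inner except StopIteration) → 'B' (outer except TypeError) → 'P' (after the try/except). Output: UABP

Answer: UABP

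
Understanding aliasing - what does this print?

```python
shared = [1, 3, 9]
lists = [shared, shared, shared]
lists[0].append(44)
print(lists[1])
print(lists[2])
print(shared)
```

Key concept: list of same reference.
Step by step:
`shared = [1, 3, 9]` → shared = [1, 3, 9]
`lists = [shared, shared, shared]` → lists = [[1, 3, 9], [1, 3, 9], [1, 3, 9]]
`lists[0].append(44)` → shared = [1, 3, 9, 44]; lists = [[1, 3, 9, 44], [1, 3, 9, 44], [1, 3, 9, 44]]
`print(lists[1])` → prints [1, 3, 9, 44]
`print(lists[2])` → prints [1, 3, 9, 44]
`print(shared)` → prints [1, 3, 9, 44]

Answer:
[1, 3, 9, 44]
[1, 3, 9, 44]
[1, 3, 9, 44]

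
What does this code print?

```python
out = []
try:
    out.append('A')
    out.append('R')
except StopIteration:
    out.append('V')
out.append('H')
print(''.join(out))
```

Execution trace: 'A' (try body) → 'R' (try body, no exception) → 'H' (after the try/except). Output: ARH

Answer: ARH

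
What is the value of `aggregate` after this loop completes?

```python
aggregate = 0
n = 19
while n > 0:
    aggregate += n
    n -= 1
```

Sum 19 down to 1
`aggregate` takes the values: 0 → 19 → 37 → 54 → 70 → 85 → 99 → 112 → 124 → 135 → 145 → 154 → 162 → 169 → 175 → 180 → 184 → 187 → 189 → 190

Answer: 190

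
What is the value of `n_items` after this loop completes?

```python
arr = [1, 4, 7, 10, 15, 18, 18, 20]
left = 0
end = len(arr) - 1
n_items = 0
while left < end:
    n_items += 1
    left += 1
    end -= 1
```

Iterations until pointers meet (list length 8)
`n_items` takes the values: 0 → 1 → 2 → 3 → 4

Answer: 4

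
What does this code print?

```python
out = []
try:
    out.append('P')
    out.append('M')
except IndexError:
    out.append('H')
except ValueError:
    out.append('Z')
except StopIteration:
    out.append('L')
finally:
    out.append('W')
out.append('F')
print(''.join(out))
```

Execution trace: 'P' (try body) → 'M' (try body, no exception) → 'W' (finally) → 'F' (after the try/except). Output: PMWF

Answer: PMWF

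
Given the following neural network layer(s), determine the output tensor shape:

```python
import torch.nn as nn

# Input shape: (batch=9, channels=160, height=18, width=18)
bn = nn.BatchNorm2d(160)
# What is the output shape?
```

Input: (9, 160, 18, 18) -> Output: (9, 160, 18, 18)

Answer: (9, 160, 18, 18)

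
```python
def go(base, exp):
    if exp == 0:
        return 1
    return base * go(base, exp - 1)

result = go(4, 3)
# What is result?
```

go(4, 3) = 4 * 4 * 4 = 64

Answer: 64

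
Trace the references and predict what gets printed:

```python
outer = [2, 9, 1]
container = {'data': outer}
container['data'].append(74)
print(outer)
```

Key concept: dict holds reference to list.
Step by step:
`outer = [2, 9, 1]` → outer = [2, 9, 1]
`container = {'data': outer}` → container = {'data': [2, 9, 1]}
`container['data'].append(74)` → outer = [2, 9, 1, 74]; container = {'data': [2, 9, 1, 74]}
`print(outer)` → prints [2, 9, 1, 74]

Answer: [2, 9, 1, 74]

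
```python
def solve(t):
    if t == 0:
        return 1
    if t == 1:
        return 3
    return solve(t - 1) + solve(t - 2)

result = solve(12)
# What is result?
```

Build up from base cases: solve(0)=1, solve(1)=3, solve(2)=4, solve(3)=7, solve(4)=11, solve(5)=18, solve(6)=29, ..., solve(12)=521

Answer: 521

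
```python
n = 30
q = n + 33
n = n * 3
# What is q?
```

Trace:
`n = 30` → n = 30
`q = n + 33` → q = 63
`n = n * 3` → n = 90
So q = 63

Answer: 63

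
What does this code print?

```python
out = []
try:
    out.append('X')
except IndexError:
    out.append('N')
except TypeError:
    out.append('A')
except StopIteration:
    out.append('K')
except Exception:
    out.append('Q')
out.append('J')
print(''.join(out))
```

Execution trace: 'X' (try body, no exception) → 'J' (after the try/except). Output: XJ

Answer: XJ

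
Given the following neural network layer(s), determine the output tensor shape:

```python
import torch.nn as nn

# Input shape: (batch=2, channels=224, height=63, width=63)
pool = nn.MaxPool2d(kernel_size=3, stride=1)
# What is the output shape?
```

Input: (2, 224, 63, 63) -> Output: (2, 224, 61, 61)

Answer: (2, 224, 61, 61)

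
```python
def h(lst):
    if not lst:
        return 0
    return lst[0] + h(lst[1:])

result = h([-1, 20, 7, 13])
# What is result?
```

(-1) + 20 + 7 + 13 + 0 = 39

Answer: 39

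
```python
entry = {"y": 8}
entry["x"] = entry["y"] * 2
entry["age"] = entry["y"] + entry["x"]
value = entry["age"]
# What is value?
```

Trace:
`entry = {"y": 8}` → entry = {'y': 8}
`entry["x"] = entry["y"] * 2` → entry = {'y': 8, 'x': 16}
`entry["age"] = entry["y"] + entry["x"]` → entry = {'y': 8, 'x': 16, 'age': 24}
`value = entry["age"]` → value = 24
So value = 24

Answer: 24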